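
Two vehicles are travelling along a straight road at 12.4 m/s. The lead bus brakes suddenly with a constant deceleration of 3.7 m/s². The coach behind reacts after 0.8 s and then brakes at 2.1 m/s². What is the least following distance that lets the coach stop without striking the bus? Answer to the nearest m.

Minimum gap ≈ 26 m

Leader travels v²/(2a_L) = 153.760 / 7.400 = 20.778 m before stopping.
Follower covers v·t_r = 12.4000 × 0.8 = 9.920 m while reacting, then v²/(2a_F) = 153.760 / 4.200 = 36.610 m while braking, for a total of 9.920 + 36.610 = 46.530 m.
Since a_F ≤ a_L and the follower starts braking later, the follower is never slower than the leader, so the closest approach is when both have stopped.
Minimum gap = 46.530 − 20.778 = 25.752 m.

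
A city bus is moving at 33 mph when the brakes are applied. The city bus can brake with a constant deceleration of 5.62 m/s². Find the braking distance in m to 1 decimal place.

33 mph × 0.44704 = 14.7523 m/s.
Braking distance = v²/(2a) = 14.7523² / (2 × 5.620) = 217.630 / 11.240 = 19.362 m.

Braking distance ≈ 19.4 m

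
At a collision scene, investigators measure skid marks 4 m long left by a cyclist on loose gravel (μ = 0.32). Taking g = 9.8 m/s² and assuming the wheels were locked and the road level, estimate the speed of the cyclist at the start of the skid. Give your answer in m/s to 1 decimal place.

Deceleration a = μg = 0.32 × 9.8 = 3.136 m/s².
v = √(2a·d) = √(2 × 3.136 × 4) = √25.088 = 5.0088 m/s.

Initial speed ≈ 5.0 m/s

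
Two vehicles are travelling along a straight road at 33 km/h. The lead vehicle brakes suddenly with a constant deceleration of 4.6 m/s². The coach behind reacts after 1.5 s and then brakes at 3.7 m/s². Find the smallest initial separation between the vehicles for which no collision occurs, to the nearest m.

33 km/h ÷ 3.6 = 9.1667 m/s.
Leader travels v²/(2a_L) = 84.028 / 9.200 = 9.133 m before stopping.
Follower covers v·t_r = 9.1667 × 1.5 = 13.750 m while reacting, then v²/(2a_F) = 84.028 / 7.400 = 11.355 m while braking, for a total of 13.750 + 11.355 = 25.105 m.
Since a_F ≤ a_L and the follower starts braking later, the follower is never slower than the leader, so the closest approach is when both have stopped.
Minimum gap = 25.105 − 9.133 = 15.972 m.

Minimum gap ≈ 16 m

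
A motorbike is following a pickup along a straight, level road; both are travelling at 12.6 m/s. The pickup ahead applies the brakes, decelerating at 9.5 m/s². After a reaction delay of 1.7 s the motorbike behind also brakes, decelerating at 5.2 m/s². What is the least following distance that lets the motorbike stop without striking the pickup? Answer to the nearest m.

Leader travels v²/(2a_L) = 158.760 / 19.000 = 8.356 m before stopping.
Follower covers v·t_r = 12.6000 × 1.7 = 21.420 m while reacting, then v²/(2a_F) = 158.760 / 10.400 = 15.265 m while braking, for a total of 21.420 + 15.265 = 36.685 m.
Since a_F ≤ a_L and the follower starts braking later, the follower is never slower than the leader, so the closest approach is when both have stopped.
Minimum gap = 36.685 − 8.356 = 28.329 m.

Minimum gap ≈ 28 m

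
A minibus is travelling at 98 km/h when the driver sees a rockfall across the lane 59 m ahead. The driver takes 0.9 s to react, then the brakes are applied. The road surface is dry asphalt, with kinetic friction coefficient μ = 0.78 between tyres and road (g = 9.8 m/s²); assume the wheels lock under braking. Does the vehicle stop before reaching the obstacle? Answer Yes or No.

98 km/h ÷ 3.6 = 27.2222 m/s.
a = μg = 0.78 × 9.8 = 7.644 m/s².
Reaction distance = 27.2222 × 0.9 = 24.500 m.
Braking distance = v²/(2a) = 741.048 / 15.288 = 48.473 m.
Total stopping distance = 24.500 + 48.473 = 72.973 m, vs 59 m available — it cannot stop in time and overshoots by 72.973 − 59 = 13.973 m.

No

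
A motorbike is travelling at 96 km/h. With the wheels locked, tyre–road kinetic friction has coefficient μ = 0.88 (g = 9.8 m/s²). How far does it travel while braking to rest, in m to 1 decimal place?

Braking distance ≈ 41.2 m

96 km/h ÷ 3.6 = 26.6667 m/s.
a = μg = 0.88 × 9.8 = 8.624 m/s².
Braking distance = v²/(2a) = 26.6667² / (2 × 8.624) = 711.113 / 17.248 = 41.229 m.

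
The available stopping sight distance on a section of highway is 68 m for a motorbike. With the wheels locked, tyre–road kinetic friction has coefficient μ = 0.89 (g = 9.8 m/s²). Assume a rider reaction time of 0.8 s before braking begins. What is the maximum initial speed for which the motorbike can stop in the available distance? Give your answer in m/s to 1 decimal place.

Maximum speed ≈ 28.2 m/s

a = μg = 0.89 × 9.8 = 8.722 m/s².
Stopping distance: v·t_r + v²/(2a) = 68 with t_r = 0.8 s and a = 8.722 m/s².
So v² + 13.955 v − 1186.19 = 0.
Positive root: v = −a·t_r + √((a·t_r)² + 2a·d) = −6.978 + √(48.692 + 1186.19) = 28.1629 m/s.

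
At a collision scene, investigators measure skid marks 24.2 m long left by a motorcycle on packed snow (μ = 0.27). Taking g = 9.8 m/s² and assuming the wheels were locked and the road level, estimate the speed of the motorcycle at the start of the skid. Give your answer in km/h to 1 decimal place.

Deceleration a = μg = 0.27 × 9.8 = 2.646 m/s².
v = √(2a·d) = √(2 × 2.646 × 24.2) = √128.066 = 11.3166 m/s.
= 11.3166 × 3.6 = 40.740 km/h.

Initial speed ≈ 40.7 km/h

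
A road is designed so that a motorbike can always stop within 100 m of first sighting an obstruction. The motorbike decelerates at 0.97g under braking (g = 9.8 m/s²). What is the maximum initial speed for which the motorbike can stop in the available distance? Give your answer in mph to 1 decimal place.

a = 0.97 × 9.8 = 9.506 m/s².
v²/(2a) = d ⇒ v = √(2 × 9.506 × 100) = √1901.20 = 43.6028 m/s.
43.6028 m/s ÷ 0.44704 = 97.537 mph.

Maximum speed ≈ 97.5 mph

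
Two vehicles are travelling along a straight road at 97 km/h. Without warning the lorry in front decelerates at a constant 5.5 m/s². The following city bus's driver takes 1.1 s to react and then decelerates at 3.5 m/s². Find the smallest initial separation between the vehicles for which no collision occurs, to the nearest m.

Minimum gap ≈ 67 m

97 km/h ÷ 3.6 = 26.9444 m/s.
Leader travels v²/(2a_L) = 726.001 / 11.000 = 66.000 m before stopping.
Follower covers v·t_r = 26.9444 × 1.1 = 29.639 m while reacting, then v²/(2a_F) = 726.001 / 7.000 = 103.714 m while braking, for a total of 29.639 + 103.714 = 133.353 m.
Since a_F ≤ a_L and the follower starts braking later, the follower is never slower than the leader, so the closest approach is when both have stopped.
Minimum gap = 133.353 − 66.000 = 67.353 m.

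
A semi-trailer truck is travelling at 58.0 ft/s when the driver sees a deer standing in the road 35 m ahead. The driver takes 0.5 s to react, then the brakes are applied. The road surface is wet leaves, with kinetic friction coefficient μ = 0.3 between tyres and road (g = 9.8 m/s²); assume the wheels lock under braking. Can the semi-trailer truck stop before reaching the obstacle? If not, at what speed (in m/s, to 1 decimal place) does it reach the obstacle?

58 ft/s × 0.3048 = 17.6784 m/s.
a = μg = 0.3 × 9.8 = 2.940 m/s².
Reaction distance = 17.6784 × 0.5 = 8.839 m.
Braking distance needed to stop: v²/(2a) = 312.526 / 5.880 = 53.151 m, so total needed = 8.839 + 53.151 = 61.990 m > 35 m — it cannot stop.
Distance remaining when braking begins: 35 − 8.839 = 26.161 m.
v² = v₀² − 2a·d = 312.526 − 2 × 2.940 × 26.161 = 158.699 m²/s².
v = √158.699 = 12.598 m/s.

No — it strikes the obstacle at 12.6 m/s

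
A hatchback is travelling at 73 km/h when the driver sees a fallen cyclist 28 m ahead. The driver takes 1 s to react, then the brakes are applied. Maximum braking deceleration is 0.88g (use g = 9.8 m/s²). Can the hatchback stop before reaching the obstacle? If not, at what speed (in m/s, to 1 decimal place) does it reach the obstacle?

No — it strikes the obstacle at 16.7 m/s

73 km/h ÷ 3.6 = 20.2778 m/s.
a = 0.88 × 9.8 = 8.624 m/s².
Reaction distance = 20.2778 × 1 = 20.278 m.
Braking distance needed to stop: v²/(2a) = 411.189 / 17.248 = 23.840 m, so total needed = 20.278 + 23.840 = 44.118 m > 28 m — it cannot stop.
Distance remaining when braking begins: 28 − 20.278 = 7.722 m.
v² = v₀² − 2a·d = 411.189 − 2 × 8.624 × 7.722 = 278.000 m²/s².
v = √278.000 = 16.673 m/s.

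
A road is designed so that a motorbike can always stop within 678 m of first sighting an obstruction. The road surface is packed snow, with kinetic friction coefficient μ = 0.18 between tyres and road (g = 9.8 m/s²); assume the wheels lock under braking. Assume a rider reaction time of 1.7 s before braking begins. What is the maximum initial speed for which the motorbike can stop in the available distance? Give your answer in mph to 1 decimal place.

a = μg = 0.18 × 9.8 = 1.764 m/s².
Stopping distance: v·t_r + v²/(2a) = 678 with t_r = 1.7 s and a = 1.764 m/s².
So v² + 5.998 v − 2391.98 = 0.
Positive root: v = −a·t_r + √((a·t_r)² + 2a·d) = −2.999 + √(8.994 + 2391.98) = 46.0007 m/s.
46.0007 m/s ÷ 0.44704 = 102.901 mph.

Maximum speed ≈ 102.9 mph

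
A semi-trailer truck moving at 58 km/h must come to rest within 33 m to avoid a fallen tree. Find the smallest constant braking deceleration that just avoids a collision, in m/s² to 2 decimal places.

58 km/h ÷ 3.6 = 16.1111 m/s.
v² = 2a·d ⇒ a = v²/(2d) = 16.1111² / (2 × 33.000) = 259.568 / 66.000 = 3.9328 m/s².

Required deceleration ≈ 3.93 m/s²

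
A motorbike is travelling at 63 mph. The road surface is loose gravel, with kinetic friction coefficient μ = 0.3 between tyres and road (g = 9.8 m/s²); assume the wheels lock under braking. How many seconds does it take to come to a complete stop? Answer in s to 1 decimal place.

63 mph × 0.44704 = 28.1635 m/s.
a = μg = 0.3 × 9.8 = 2.940 m/s².
Braking time = v/a = 28.1635 / 2.940 = 9.579 s.

Braking time ≈ 9.6 s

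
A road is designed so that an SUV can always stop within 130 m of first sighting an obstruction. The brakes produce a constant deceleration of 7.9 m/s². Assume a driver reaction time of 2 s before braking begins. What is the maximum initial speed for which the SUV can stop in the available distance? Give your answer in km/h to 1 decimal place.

Maximum speed ≈ 115.9 km/h

Stopping distance: v·t_r + v²/(2a) = 130 with t_r = 2 s and a = 7.900 m/s².
So v² + 31.600 v − 2054.00 = 0.
Positive root: v = −a·t_r + √((a·t_r)² + 2a·d) = −15.800 + √(249.640 + 2054.00) = 32.1962 m/s.
32.1962 m/s × 3.6 = 115.906 km/h.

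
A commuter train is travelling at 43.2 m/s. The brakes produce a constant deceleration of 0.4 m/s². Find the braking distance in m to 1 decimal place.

Braking distance ≈ 2332.8 m

Braking distance = v²/(2a) = 43.2000² / (2 × 0.400) = 1866.240 / 0.800 = 2332.800 m.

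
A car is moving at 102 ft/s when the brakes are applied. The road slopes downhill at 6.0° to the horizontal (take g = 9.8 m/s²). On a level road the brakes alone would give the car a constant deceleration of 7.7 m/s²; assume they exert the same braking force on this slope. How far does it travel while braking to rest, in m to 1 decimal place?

102 ft/s × 0.3048 = 31.0896 m/s.
Gravity along the downhill slope reduces the braking deceleration: a_eff = 7.700 − 9.8·sin 6.0° = 7.700 − 1.024 = 6.676 m/s².
Braking distance = v²/(2a) = 31.0896² / (2 × 6.676) = 966.563 / 13.352 = 72.391 m.

Braking distance ≈ 72.4 m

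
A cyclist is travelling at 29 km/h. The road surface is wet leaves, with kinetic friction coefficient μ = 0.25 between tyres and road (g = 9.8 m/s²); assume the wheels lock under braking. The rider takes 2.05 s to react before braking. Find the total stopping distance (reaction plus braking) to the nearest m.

Total stopping distance ≈ 30 m

29 km/h ÷ 3.6 = 8.0556 m/s.
a = μg = 0.25 × 9.8 = 2.450 m/s².
Reaction distance = v·t_r = 8.0556 × 2.05 = 16.514 m.
Braking distance = v²/(2a) = 8.0556² / (2 × 2.450) = 64.893 / 4.900 = 13.243 m.
Total = 16.514 + 13.243 = 29.757 m.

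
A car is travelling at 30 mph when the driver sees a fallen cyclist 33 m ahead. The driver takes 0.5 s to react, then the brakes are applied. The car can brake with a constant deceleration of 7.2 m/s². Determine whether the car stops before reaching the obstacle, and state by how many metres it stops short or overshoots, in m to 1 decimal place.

Yes — it stops 13.8 m short of the obstacle

30 mph × 0.44704 = 13.4112 m/s.
Reaction distance = 13.4112 × 0.5 = 6.706 m.
Braking distance = v²/(2a) = 179.860 / 14.400 = 12.490 m.
Total stopping distance = 6.706 + 12.490 = 19.196 m, vs 33 m available — it stops with 33 − 19.196 = 13.804 m to spare.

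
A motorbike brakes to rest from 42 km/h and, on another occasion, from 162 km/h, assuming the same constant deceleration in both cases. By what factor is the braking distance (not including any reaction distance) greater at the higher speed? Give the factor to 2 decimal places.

Factor ≈ 14.88

Braking distance d = v²/(2a), so with a fixed, d ∝ v².
Factor = (162/42)² = 3.8571² = 14.8772.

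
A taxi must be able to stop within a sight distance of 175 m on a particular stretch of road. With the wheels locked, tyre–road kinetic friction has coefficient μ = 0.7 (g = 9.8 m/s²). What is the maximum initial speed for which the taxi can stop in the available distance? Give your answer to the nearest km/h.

Maximum speed ≈ 176 km/h

a = μg = 0.7 × 9.8 = 6.860 m/s².
v²/(2a) = d ⇒ v = √(2 × 6.860 × 175) = √2401.00 = 49.0000 m/s.
49.0000 m/s × 3.6 = 176.400 km/h.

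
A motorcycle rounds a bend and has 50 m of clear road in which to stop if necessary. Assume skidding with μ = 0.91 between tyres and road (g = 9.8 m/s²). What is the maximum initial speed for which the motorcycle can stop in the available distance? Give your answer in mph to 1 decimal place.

Maximum speed ≈ 66.8 mph

a = μg = 0.91 × 9.8 = 8.918 m/s².
v²/(2a) = d ⇒ v = √(2 × 8.918 × 50) = √891.80 = 29.8630 m/s.
29.8630 m/s ÷ 0.44704 = 66.802 mph.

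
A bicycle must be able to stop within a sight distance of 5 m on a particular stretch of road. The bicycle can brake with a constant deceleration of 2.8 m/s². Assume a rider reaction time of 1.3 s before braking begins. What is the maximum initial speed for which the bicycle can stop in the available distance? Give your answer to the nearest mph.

Maximum speed ≈ 6 mph

Stopping distance: v·t_r + v²/(2a) = 5 with t_r = 1.3 s and a = 2.800 m/s².
So v² + 7.280 v − 28.00 = 0.
Positive root: v = −a·t_r + √((a·t_r)² + 2a·d) = −3.640 + √(13.250 + 28.00) = 2.7826 m/s.
2.7826 m/s ÷ 0.44704 = 6.224 mph.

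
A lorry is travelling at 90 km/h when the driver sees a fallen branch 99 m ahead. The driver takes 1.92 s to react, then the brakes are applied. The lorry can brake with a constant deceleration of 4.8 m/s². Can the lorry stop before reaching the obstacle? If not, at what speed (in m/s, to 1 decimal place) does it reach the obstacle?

No — it strikes the obstacle at 11.6 m/s

90 km/h ÷ 3.6 = 25.0000 m/s.
Reaction distance = 25.0000 × 1.92 = 48.000 m.
Braking distance needed to stop: v²/(2a) = 625.000 / 9.600 = 65.104 m, so total needed = 48.000 + 65.104 = 113.104 m > 99 m — it cannot stop.
Distance remaining when braking begins: 99 − 48.000 = 51.000 m.
v² = v₀² − 2a·d = 625.000 − 2 × 4.800 × 51.000 = 135.400 m²/s².
v = √135.400 = 11.636 m/s.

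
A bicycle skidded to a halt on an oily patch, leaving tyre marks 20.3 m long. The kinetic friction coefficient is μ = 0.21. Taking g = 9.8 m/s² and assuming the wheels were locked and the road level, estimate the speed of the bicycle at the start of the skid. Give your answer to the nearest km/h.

Deceleration a = μg = 0.21 × 9.8 = 2.058 m/s².
v = √(2a·d) = √(2 × 2.058 × 20.3) = √83.555 = 9.1408 m/s.
= 9.1408 × 3.6 = 32.907 km/h.

Initial speed ≈ 33 km/h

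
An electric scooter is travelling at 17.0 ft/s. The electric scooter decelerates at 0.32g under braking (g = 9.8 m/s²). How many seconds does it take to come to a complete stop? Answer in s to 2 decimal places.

Braking time ≈ 1.65 s

17 ft/s × 0.3048 = 5.1816 m/s.
a = 0.32 × 9.8 = 3.136 m/s².
Braking time = v/a = 5.1816 / 3.136 = 1.652 s.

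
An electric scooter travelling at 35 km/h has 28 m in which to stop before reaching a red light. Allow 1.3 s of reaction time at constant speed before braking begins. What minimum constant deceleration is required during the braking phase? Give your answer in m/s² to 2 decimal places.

Required deceleration ≈ 3.08 m/s²

35 km/h ÷ 3.6 = 9.7222 m/s.
Distance covered during reaction = 9.7222 × 1.3 = 12.639 m.
Distance available for braking: 28 − 12.639 = 15.361 m.
v² = 2a·d ⇒ a = v²/(2d) = 9.7222² / (2 × 15.361) = 94.521 / 30.722 = 3.0767 m/s².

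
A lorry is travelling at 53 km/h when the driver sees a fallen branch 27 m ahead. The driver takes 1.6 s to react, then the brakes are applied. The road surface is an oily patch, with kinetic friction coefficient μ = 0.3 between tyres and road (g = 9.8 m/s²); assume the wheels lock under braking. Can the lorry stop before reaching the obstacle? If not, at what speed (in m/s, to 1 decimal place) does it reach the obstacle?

53 km/h ÷ 3.6 = 14.7222 m/s.
a = μg = 0.3 × 9.8 = 2.940 m/s².
Reaction distance = 14.7222 × 1.6 = 23.556 m.
Braking distance needed to stop: v²/(2a) = 216.743 / 5.880 = 36.861 m, so total needed = 23.556 + 36.861 = 60.417 m > 27 m — it cannot stop.
Distance remaining when braking begins: 27 − 23.556 = 3.444 m.
v² = v₀² − 2a·d = 216.743 − 2 × 2.940 × 3.444 = 196.492 m²/s².
v = √196.492 = 14.018 m/s.

No — it strikes the obstacle at 14.0 m/s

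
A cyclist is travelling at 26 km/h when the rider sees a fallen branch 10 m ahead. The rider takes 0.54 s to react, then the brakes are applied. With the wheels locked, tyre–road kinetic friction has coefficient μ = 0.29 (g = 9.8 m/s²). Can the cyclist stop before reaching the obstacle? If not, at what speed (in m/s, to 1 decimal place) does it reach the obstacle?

No — it strikes the obstacle at 4.2 m/s

26 km/h ÷ 3.6 = 7.2222 m/s.
a = μg = 0.29 × 9.8 = 2.842 m/s².
Reaction distance = 7.2222 × 0.54 = 3.900 m.
Braking distance needed to stop: v²/(2a) = 52.160 / 5.684 = 9.177 m, so total needed = 3.900 + 9.177 = 13.077 m > 10 m — it cannot stop.
Distance remaining when braking begins: 10 − 3.900 = 6.100 m.
v² = v₀² − 2a·d = 52.160 − 2 × 2.842 × 6.100 = 17.488 m²/s².
v = √17.488 = 4.182 m/s.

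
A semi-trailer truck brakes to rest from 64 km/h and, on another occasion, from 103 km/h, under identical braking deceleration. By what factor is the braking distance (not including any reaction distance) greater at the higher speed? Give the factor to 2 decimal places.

Braking distance d = v²/(2a), so with a fixed, d ∝ v².
Factor = (103/64)² = 1.6094² = 2.5902.

Factor ≈ 2.59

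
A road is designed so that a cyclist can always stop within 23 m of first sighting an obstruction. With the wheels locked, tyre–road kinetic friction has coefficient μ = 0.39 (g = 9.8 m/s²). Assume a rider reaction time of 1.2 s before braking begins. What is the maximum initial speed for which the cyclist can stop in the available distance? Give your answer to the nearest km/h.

a = μg = 0.39 × 9.8 = 3.822 m/s².
Stopping distance: v·t_r + v²/(2a) = 23 with t_r = 1.2 s and a = 3.822 m/s².
So v² + 9.173 v − 175.81 = 0.
Positive root: v = −a·t_r + √((a·t_r)² + 2a·d) = −4.586 + √(21.031 + 175.81) = 9.4440 m/s.
9.4440 m/s × 3.6 = 33.998 km/h.

Maximum speed ≈ 34 km/h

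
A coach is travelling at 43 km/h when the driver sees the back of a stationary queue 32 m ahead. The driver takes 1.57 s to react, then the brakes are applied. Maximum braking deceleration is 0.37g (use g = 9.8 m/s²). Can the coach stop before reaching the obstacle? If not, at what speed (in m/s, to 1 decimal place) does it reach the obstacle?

43 km/h ÷ 3.6 = 11.9444 m/s.
a = 0.37 × 9.8 = 3.626 m/s².
Reaction distance = 11.9444 × 1.57 = 18.753 m.
Braking distance needed to stop: v²/(2a) = 142.669 / 7.252 = 19.673 m, so total needed = 18.753 + 19.673 = 38.426 m > 32 m — it cannot stop.
Distance remaining when braking begins: 32 − 18.753 = 13.247 m.
v² = v₀² − 2a·d = 142.669 − 2 × 3.626 × 13.247 = 46.602 m²/s².
v = √46.602 = 6.827 m/s.

No — it strikes the obstacle at 6.8 m/s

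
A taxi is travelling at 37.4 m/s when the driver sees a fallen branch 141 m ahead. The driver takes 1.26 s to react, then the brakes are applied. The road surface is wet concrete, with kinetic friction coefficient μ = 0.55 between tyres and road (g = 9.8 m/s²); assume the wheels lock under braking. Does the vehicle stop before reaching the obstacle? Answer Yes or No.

No

a = μg = 0.55 × 9.8 = 5.390 m/s².
Reaction distance = 37.4000 × 1.26 = 47.124 m.
Braking distance = v²/(2a) = 1398.760 / 10.780 = 129.755 m.
Total stopping distance = 47.124 + 129.755 = 176.879 m, vs 141 m available — it cannot stop in time and overshoots by 176.879 − 141 = 35.879 m.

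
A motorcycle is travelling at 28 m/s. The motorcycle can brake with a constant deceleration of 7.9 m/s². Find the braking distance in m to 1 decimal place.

Braking distance = v²/(2a) = 28.0000² / (2 × 7.900) = 784.000 / 15.800 = 49.620 m.

Braking distance ≈ 49.6 m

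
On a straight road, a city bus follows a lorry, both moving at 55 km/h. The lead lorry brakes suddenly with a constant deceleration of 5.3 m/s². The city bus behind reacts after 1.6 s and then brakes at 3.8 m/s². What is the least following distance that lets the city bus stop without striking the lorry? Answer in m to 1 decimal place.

Minimum gap ≈ 33.1 m

55 km/h ÷ 3.6 = 15.2778 m/s.
Leader travels v²/(2a_L) = 233.411 / 10.600 = 22.020 m before stopping.
Follower covers v·t_r = 15.2778 × 1.6 = 24.444 m while reacting, then v²/(2a_F) = 233.411 / 7.600 = 30.712 m while braking, for a total of 24.444 + 30.712 = 55.156 m.
Since a_F ≤ a_L and the follower starts braking later, the follower is never slower than the leader, so the closest approach is when both have stopped.
Minimum gap = 55.156 − 22.020 = 33.136 m.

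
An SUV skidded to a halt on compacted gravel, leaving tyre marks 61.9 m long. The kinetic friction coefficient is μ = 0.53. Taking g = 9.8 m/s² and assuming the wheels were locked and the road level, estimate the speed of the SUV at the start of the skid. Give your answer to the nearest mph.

Deceleration a = μg = 0.53 × 9.8 = 5.194 m/s².
v = √(2a·d) = √(2 × 5.194 × 61.9) = √643.017 = 25.3578 m/s.
= 25.3578 ÷ 0.44704 = 56.724 mph.

Initial speed ≈ 57 mph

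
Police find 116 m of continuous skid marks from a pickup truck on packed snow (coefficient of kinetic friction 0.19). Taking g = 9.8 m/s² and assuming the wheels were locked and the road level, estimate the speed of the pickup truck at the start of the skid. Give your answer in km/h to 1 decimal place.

Initial speed ≈ 74.8 km/h

Deceleration a = μg = 0.19 × 9.8 = 1.862 m/s².
v = √(2a·d) = √(2 × 1.862 × 116) = √431.984 = 20.7842 m/s.
= 20.7842 × 3.6 = 74.823 km/h.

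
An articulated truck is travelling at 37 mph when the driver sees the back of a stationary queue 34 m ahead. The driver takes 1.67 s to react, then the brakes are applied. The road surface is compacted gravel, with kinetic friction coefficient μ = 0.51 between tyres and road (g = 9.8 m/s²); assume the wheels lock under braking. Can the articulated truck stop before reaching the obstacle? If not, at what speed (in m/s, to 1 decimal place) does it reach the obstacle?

37 mph × 0.44704 = 16.5405 m/s.
a = μg = 0.51 × 9.8 = 4.998 m/s².
Reaction distance = 16.5405 × 1.67 = 27.623 m.
Braking distance needed to stop: v²/(2a) = 273.588 / 9.996 = 27.370 m, so total needed = 27.623 + 27.370 = 54.993 m > 34 m — it cannot stop.
Distance remaining when braking begins: 34 − 27.623 = 6.377 m.
v² = v₀² − 2a·d = 273.588 − 2 × 4.998 × 6.377 = 209.844 m²/s².
v = √209.844 = 14.486 m/s.

No — it strikes the obstacle at 14.5 m/s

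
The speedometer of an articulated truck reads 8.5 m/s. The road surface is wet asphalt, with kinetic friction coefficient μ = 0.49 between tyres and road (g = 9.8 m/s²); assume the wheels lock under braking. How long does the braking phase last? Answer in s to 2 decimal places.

Braking time ≈ 1.77 s

a = μg = 0.49 × 9.8 = 4.802 m/s².
Braking time = v/a = 8.5000 / 4.802 = 1.770 s.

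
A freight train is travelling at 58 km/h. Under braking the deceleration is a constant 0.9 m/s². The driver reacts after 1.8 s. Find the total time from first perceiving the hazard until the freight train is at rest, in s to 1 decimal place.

58 km/h ÷ 3.6 = 16.1111 m/s.
Braking time = v/a = 16.1111 / 0.900 = 17.901 s.
Total = 1.8 + 17.901 = 19.701 s.

Total time ≈ 19.7 s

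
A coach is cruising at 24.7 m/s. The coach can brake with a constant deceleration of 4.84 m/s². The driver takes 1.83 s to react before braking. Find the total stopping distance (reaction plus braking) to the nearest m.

Total stopping distance ≈ 108 m

Reaction distance = v·t_r = 24.7000 × 1.83 = 45.201 m.
Braking distance = v²/(2a) = 24.7000² / (2 × 4.840) = 610.090 / 9.680 = 63.026 m.
Total = 45.201 + 63.026 = 108.227 m.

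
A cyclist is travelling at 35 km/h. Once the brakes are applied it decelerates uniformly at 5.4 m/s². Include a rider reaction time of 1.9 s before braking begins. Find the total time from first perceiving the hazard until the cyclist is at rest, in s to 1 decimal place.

35 km/h ÷ 3.6 = 9.7222 m/s.
Braking time = v/a = 9.7222 / 5.400 = 1.800 s.
Total = 1.9 + 1.800 = 3.700 s.

Total time ≈ 3.7 s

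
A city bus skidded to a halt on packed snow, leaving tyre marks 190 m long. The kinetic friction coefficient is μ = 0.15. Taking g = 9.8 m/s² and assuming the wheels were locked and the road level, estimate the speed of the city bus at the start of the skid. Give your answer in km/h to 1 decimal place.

Deceleration a = μg = 0.15 × 9.8 = 1.470 m/s².
v = √(2a·d) = √(2 × 1.470 × 190) = √558.600 = 23.6347 m/s.
= 23.6347 × 3.6 = 85.085 km/h.

Initial speed ≈ 85.1 km/h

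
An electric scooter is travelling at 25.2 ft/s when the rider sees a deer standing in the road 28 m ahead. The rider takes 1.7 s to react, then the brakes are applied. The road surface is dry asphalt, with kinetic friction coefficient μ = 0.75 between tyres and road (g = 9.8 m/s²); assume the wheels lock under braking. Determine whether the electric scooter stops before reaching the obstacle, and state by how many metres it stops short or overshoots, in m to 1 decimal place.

25.2 ft/s × 0.3048 = 7.6810 m/s.
a = μg = 0.75 × 9.8 = 7.350 m/s².
Reaction distance = 7.6810 × 1.7 = 13.058 m.
Braking distance = v²/(2a) = 58.998 / 14.700 = 4.013 m.
Total stopping distance = 13.058 + 4.013 = 17.071 m, vs 28 m available — it stops with 28 − 17.071 = 10.929 m to spare.

Yes — it stops 10.9 m short of the obstacle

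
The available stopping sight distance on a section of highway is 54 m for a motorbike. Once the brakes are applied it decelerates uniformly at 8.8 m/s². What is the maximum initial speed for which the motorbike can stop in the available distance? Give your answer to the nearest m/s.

v²/(2a) = d ⇒ v = √(2 × 8.800 × 54) = √950.40 = 30.8286 m/s.

Maximum speed ≈ 31 m/s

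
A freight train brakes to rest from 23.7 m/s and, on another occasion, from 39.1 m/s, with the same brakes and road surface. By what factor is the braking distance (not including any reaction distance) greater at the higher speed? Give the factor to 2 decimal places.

Braking distance d = v²/(2a), so with a fixed, d ∝ v².
Factor = (39.1/23.7)² = 1.6498² = 2.7218.

Factor ≈ 2.72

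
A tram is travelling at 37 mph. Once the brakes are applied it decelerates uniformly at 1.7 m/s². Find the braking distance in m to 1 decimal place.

Braking distance ≈ 80.5 m

37 mph × 0.44704 = 16.5405 m/s.
Braking distance = v²/(2a) = 16.5405² / (2 × 1.700) = 273.588 / 3.400 = 80.467 m.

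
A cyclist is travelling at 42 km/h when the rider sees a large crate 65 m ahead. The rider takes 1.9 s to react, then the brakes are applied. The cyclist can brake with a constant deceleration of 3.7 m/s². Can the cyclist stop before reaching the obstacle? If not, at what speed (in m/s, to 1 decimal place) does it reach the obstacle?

Yes — it stops about 24.4 m short of the obstacle, so it never reaches it

42 km/h ÷ 3.6 = 11.6667 m/s.
Reaction distance = 11.6667 × 1.9 = 22.167 m.
Braking distance = v²/(2a) = 136.112 / 7.400 = 18.394 m.
Total stopping distance = 22.167 + 18.394 = 40.561 m, vs 65 m available — it stops with 65 − 40.561 = 24.439 m to spare.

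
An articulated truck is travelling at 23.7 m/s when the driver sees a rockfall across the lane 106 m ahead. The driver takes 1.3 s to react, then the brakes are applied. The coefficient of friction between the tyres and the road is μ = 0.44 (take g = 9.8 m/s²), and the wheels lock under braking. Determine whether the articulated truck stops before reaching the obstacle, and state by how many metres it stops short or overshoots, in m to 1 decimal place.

a = μg = 0.44 × 9.8 = 4.312 m/s².
Reaction distance = 23.7000 × 1.3 = 30.810 m.
Braking distance = v²/(2a) = 561.690 / 8.624 = 65.131 m.
Total stopping distance = 30.810 + 65.131 = 95.941 m, vs 106 m available — it stops with 106 − 95.941 = 10.059 m to spare.

Yes — it stops 10.1 m short of the obstacle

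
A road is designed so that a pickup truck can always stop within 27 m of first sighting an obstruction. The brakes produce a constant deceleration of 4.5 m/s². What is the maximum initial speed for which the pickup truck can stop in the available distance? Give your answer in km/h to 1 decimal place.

v²/(2a) = d ⇒ v = √(2 × 4.500 × 27) = √243.00 = 15.5885 m/s.
15.5885 m/s × 3.6 = 56.119 km/h.

Maximum speed ≈ 56.1 km/h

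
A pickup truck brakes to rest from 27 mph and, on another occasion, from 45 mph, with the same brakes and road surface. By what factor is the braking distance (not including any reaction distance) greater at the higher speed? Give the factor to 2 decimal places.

Braking distance d = v²/(2a), so with a fixed, d ∝ v².
Factor = (45/27)² = 1.6667² = 2.7779.

Factor ≈ 2.78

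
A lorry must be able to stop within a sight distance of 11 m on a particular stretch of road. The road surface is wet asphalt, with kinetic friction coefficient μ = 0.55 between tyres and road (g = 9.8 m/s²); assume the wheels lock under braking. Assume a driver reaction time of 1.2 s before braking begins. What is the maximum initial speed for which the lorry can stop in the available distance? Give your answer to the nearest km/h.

a = μg = 0.55 × 9.8 = 5.390 m/s².
Stopping distance: v·t_r + v²/(2a) = 11 with t_r = 1.2 s and a = 5.390 m/s².
So v² + 12.936 v − 118.58 = 0.
Positive root: v = −a·t_r + √((a·t_r)² + 2a·d) = −6.468 + √(41.835 + 118.58) = 6.1975 m/s.
6.1975 m/s × 3.6 = 22.311 km/h.

Maximum speed ≈ 22 km/h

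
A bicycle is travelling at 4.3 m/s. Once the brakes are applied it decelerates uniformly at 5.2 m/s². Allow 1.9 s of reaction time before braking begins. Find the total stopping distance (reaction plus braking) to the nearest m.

Total stopping distance ≈ 10 m

Reaction distance = v·t_r = 4.3000 × 1.9 = 8.170 m.
Braking distance = v²/(2a) = 4.3000² / (2 × 5.200) = 18.490 / 10.400 = 1.778 m.
Total = 8.170 + 1.778 = 9.948 m.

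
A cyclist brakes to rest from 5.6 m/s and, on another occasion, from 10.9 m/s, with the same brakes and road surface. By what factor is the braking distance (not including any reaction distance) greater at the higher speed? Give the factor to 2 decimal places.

Factor ≈ 3.79

Braking distance d = v²/(2a), so with a fixed, d ∝ v².
Factor = (10.9/5.6)² = 1.9464² = 3.7885.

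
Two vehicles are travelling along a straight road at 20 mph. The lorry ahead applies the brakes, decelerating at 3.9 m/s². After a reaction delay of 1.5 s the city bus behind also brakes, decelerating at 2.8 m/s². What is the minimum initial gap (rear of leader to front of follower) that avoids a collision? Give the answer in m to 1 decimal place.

20 mph × 0.44704 = 8.9408 m/s.
Leader travels v²/(2a_L) = 79.938 / 7.800 = 10.248 m before stopping.
Follower covers v·t_r = 8.9408 × 1.5 = 13.411 m while reacting, then v²/(2a_F) = 79.938 / 5.600 = 14.275 m while braking, for a total of 13.411 + 14.275 = 27.686 m.
Since a_F ≤ a_L and the follower starts braking later, the follower is never slower than the leader, so the closest approach is when both have stopped.
Minimum gap = 27.686 − 10.248 = 17.438 m.

Minimum gap ≈ 17.4 m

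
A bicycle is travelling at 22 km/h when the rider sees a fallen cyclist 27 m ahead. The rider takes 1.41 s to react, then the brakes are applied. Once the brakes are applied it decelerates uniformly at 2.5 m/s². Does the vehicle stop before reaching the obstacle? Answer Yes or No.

Yes

22 km/h ÷ 3.6 = 6.1111 m/s.
Reaction distance = 6.1111 × 1.41 = 8.617 m.
Braking distance = v²/(2a) = 37.346 / 5.000 = 7.469 m.
Total stopping distance = 8.617 + 7.469 = 16.086 m, vs 27 m available — it stops with 27 − 16.086 = 10.914 m to spare.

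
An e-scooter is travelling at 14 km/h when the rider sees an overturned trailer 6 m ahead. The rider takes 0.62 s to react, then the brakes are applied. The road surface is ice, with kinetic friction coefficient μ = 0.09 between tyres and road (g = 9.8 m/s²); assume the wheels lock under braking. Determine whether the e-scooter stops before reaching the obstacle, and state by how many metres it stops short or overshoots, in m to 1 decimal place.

No — it overshoots by 5.0 m

14 km/h ÷ 3.6 = 3.8889 m/s.
a = μg = 0.09 × 9.8 = 0.882 m/s².
Reaction distance = 3.8889 × 0.62 = 2.411 m.
Braking distance = v²/(2a) = 15.124 / 1.764 = 8.574 m.
Total stopping distance = 2.411 + 8.574 = 10.985 m, vs 6 m available — it cannot stop in time and overshoots by 10.985 − 6 = 4.985 m.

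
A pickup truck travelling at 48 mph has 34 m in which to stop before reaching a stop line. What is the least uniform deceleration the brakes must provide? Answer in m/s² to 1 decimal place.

48 mph × 0.44704 = 21.4579 m/s.
v² = 2a·d ⇒ a = v²/(2d) = 21.4579² / (2 × 34.000) = 460.441 / 68.000 = 6.7712 m/s².

Required deceleration ≈ 6.8 m/s²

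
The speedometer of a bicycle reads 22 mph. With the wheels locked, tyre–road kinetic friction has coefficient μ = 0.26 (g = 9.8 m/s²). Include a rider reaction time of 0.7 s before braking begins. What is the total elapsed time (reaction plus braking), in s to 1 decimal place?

22 mph × 0.44704 = 9.8349 m/s.
a = μg = 0.26 × 9.8 = 2.548 m/s².
Braking time = v/a = 9.8349 / 2.548 = 3.860 s.
Total = 0.7 + 3.860 = 4.560 s.

Total time ≈ 4.6 s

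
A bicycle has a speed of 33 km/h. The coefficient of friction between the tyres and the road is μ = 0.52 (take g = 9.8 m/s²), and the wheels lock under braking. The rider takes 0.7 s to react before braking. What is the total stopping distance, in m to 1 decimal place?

Total stopping distance ≈ 14.7 m

33 km/h ÷ 3.6 = 9.1667 m/s.
a = μg = 0.52 × 9.8 = 5.096 m/s².
Reaction distance = v·t_r = 9.1667 × 0.7 = 6.417 m.
Braking distance = v²/(2a) = 9.1667² / (2 × 5.096) = 84.028 / 10.192 = 8.245 m.
Total = 6.417 + 8.245 = 14.662 m.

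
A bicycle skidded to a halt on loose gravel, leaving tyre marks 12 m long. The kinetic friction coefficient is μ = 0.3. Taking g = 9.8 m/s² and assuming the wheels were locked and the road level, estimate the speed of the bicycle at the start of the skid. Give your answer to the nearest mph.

Initial speed ≈ 19 mph

Deceleration a = μg = 0.3 × 9.8 = 2.940 m/s².
v = √(2a·d) = √(2 × 2.940 × 12) = √70.560 = 8.4000 m/s.
= 8.4000 ÷ 0.44704 = 18.790 mph.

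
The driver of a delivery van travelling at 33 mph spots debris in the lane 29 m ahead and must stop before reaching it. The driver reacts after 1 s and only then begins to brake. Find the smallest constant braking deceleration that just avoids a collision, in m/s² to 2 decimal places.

33 mph × 0.44704 = 14.7523 m/s.
Distance covered during reaction = 14.7523 × 1 = 14.752 m.
Distance available for braking: 29 − 14.752 = 14.248 m.
v² = 2a·d ⇒ a = v²/(2d) = 14.7523² / (2 × 14.248) = 217.630 / 28.496 = 7.6372 m/s².

Required deceleration ≈ 7.64 m/s²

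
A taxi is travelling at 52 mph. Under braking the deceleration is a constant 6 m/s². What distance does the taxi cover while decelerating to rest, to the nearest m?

52 mph × 0.44704 = 23.2461 m/s.
Braking distance = v²/(2a) = 23.2461² / (2 × 6.000) = 540.381 / 12.000 = 45.032 m.

Braking distance ≈ 45 m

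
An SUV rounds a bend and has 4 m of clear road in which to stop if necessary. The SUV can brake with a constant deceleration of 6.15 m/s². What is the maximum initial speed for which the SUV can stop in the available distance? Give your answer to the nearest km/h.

v²/(2a) = d ⇒ v = √(2 × 6.150 × 4) = √49.20 = 7.0143 m/s.
7.0143 m/s × 3.6 = 25.251 km/h.

Maximum speed ≈ 25 km/h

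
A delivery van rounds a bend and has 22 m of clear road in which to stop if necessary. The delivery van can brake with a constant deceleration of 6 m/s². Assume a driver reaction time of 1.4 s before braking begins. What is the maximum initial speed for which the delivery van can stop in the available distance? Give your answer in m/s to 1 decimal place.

Stopping distance: v·t_r + v²/(2a) = 22 with t_r = 1.4 s and a = 6.000 m/s².
So v² + 16.800 v − 264.00 = 0.
Positive root: v = −a·t_r + √((a·t_r)² + 2a·d) = −8.400 + √(70.560 + 264.00) = 9.8910 m/s.

Maximum speed ≈ 9.9 m/s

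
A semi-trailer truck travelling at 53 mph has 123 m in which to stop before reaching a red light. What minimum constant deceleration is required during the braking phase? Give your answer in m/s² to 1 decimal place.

Required deceleration ≈ 2.3 m/s²

53 mph × 0.44704 = 23.6931 m/s.
v² = 2a·d ⇒ a = v²/(2d) = 23.6931² / (2 × 123.000) = 561.363 / 246.000 = 2.2820 m/s².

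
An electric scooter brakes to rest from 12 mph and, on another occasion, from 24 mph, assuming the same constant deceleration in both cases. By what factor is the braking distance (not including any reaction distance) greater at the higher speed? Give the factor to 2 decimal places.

Braking distance d = v²/(2a), so with a fixed, d ∝ v².
Factor = (24/12)² = 2.0000² = 4.0000.

Factor ≈ 4.00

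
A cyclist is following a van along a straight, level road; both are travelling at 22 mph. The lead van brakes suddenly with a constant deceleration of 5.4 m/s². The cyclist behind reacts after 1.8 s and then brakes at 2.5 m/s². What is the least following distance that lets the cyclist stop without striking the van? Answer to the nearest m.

22 mph × 0.44704 = 9.8349 m/s.
Leader travels v²/(2a_L) = 96.725 / 10.800 = 8.956 m before stopping.
Follower covers v·t_r = 9.8349 × 1.8 = 17.703 m while reacting, then v²/(2a_F) = 96.725 / 5.000 = 19.345 m while braking, for a total of 17.703 + 19.345 = 37.048 m.
Since a_F ≤ a_L and the follower starts braking later, the follower is never slower than the leader, so the closest approach is when both have stopped.
Minimum gap = 37.048 − 8.956 = 28.092 m.

Minimum gap ≈ 28 m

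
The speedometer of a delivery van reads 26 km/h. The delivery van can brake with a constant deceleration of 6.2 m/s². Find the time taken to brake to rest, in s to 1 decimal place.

Braking time ≈ 1.2 s

26 km/h ÷ 3.6 = 7.2222 m/s.
Braking time = v/a = 7.2222 / 6.200 = 1.165 s.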